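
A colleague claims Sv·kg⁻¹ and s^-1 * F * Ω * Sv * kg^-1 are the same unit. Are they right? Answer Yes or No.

Yes

Left side:
  Sv = m²·s⁻².
  Combining: Sv·kg⁻¹ = (m²·s⁻²) · kg⁻¹ = kg⁻¹·m²·s⁻².
Right side:
  F = C/V (capacitance = charge per voltage),
      = A·s/(kg·m²·s⁻³·A⁻¹) (substituting C and V),
      = kg⁻¹·m⁻²·s⁴·A².
  Ω = V/A (resistance = voltage per current),
      = kg·m²·s⁻³·A⁻².
  Sv = J/kg (equivalent dose = energy per mass),
      = m²·s⁻².
  Combining: s⁻¹·F·Ω·Sv·kg⁻¹ = s⁻¹ · (kg⁻¹·m⁻²·s⁴·A²) · (kg·m²·s⁻³·A⁻²) · (m²·s⁻²) · kg⁻¹ = kg⁻¹·m²·s⁻².
Both reduce to kg⁻¹·m²·s⁻².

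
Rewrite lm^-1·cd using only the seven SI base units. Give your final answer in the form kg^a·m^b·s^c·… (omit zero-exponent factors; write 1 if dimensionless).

lm = cd.
So lm⁻¹ = cd⁻¹.
Combining: lm⁻¹·cd = cd⁻¹ · cd = 1.

1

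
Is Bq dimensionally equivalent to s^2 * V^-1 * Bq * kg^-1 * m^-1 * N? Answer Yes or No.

No

Left side:
  Bq = s⁻¹.
Right side:
  V = W/A (potential = power per current),
      = kg·m²·s⁻³·A⁻¹.
  So V⁻¹ = kg⁻¹·m⁻²·s³·A.
  Bq = 1/s = s⁻¹ (activity is decays per second).
  N = kg·m/s² = kg·m·s⁻² (force = mass × acceleration).
  Combining: s²·V⁻¹·Bq·kg⁻¹·m⁻¹·N = s² · (kg⁻¹·m⁻²·s³·A) · s⁻¹ · kg⁻¹ · m⁻¹ · (kg·m·s⁻²) = kg⁻¹·m⁻²·s²·A.
Left is s⁻¹; right is kg⁻¹·m⁻²·s²·A — different.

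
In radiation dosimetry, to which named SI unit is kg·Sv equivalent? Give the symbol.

J

Sv = J/kg (equivalent dose = energy per mass),
    = m²·s⁻².
Combining: kg·Sv = kg · (m²·s⁻²) = kg·m²·s⁻².
kg·m²·s⁻² is the base-SI form of the joule.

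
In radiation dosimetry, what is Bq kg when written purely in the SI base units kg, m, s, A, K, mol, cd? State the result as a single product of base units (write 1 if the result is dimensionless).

Bq = 1/s = s⁻¹ (activity is decays per second).
Combining: Bq·kg = s⁻¹ · kg = kg·s⁻¹.

kg·s⁻¹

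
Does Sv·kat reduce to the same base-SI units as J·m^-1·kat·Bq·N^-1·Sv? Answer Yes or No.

No

Left side:
  Sv = J/kg (equivalent dose = energy per mass),
      = m²·s⁻².
  kat = mol/s = s⁻¹·mol (catalytic activity).
  Combining: Sv·kat = (m²·s⁻²) · (s⁻¹·mol) = m²·s⁻³·mol.
Right side:
  J = N·m (work = force × distance),
      = kg·m²·s⁻².
  kat = mol/s = s⁻¹·mol (catalytic activity).
  Bq = 1/s = s⁻¹ (activity is decays per second).
  N = kg·m/s² = kg·m·s⁻² (force = mass × acceleration).
  So N⁻¹ = kg⁻¹·m⁻¹·s².
  Sv = J/kg (equivalent dose = energy per mass),
      = m²·s⁻².
  Combining: J·m⁻¹·kat·Bq·N⁻¹·Sv = (kg·m²·s⁻²) · m⁻¹ · (s⁻¹·mol) · s⁻¹ · (kg⁻¹·m⁻¹·s²) · (m²·s⁻²) = m²·s⁻⁴·mol.
Left is m²·s⁻³·mol; right is m²·s⁻⁴·mol — different.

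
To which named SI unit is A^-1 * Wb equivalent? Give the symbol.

H

Wb = V·s (flux: a volt is a weber per second),
    = kg·m²·s⁻²·A⁻¹.
Combining: A⁻¹·Wb = A⁻¹ · (kg·m²·s⁻²·A⁻¹) = kg·m²·s⁻²·A⁻².
kg·m²·s⁻²·A⁻² is the base-SI form of the henry.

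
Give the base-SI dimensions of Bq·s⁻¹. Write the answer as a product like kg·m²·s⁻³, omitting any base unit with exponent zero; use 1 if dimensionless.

Bq = s⁻¹.
Combining: Bq·s⁻¹ = s⁻¹ · s⁻¹ = s⁻².

s⁻²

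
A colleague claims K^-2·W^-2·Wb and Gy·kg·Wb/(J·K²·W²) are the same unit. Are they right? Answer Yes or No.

Yes

Left side:
  W = J/s (power = energy per time),
      = kg·m²·s⁻³.
  So W⁻² = kg⁻²·m⁻⁴·s⁶.
  Wb = V·s (flux: a volt is a weber per second),
      = kg·m²·s⁻²·A⁻¹.
  Combining: K⁻²·W⁻²·Wb = K⁻² · (kg⁻²·m⁻⁴·s⁶) · (kg·m²·s⁻²·A⁻¹) = kg⁻¹·m⁻²·s⁴·A⁻¹·K⁻².
Right side:
  J = kg·m²·s⁻².
  So J⁻¹ = kg⁻¹·m⁻²·s².
  Gy = m²·s⁻².
  W = kg·m²·s⁻³.
  So W⁻² = kg⁻²·m⁻⁴·s⁶.
  Wb = kg·m²·s⁻²·A⁻¹.
  Combining: J⁻¹·Gy·kg·K⁻²·W⁻²·Wb = (kg⁻¹·m⁻²·s²) · (m²·s⁻²) · kg · K⁻² · (kg⁻²·m⁻⁴·s⁶) · (kg·m²·s⁻²·A⁻¹) = kg⁻¹·m⁻²·s⁴·A⁻¹·K⁻².
Both reduce to kg⁻¹·m⁻²·s⁴·A⁻¹·K⁻².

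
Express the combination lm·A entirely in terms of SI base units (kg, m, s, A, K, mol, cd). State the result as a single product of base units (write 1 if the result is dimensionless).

lm = cd.
Combining: lm·A = cd · A = A·cd.

A·cd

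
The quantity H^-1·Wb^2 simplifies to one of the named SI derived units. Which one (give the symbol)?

H = kg·m²·s⁻²·A⁻².
So H⁻¹ = kg⁻¹·m⁻²·s²·A².
Wb = kg·m²·s⁻²·A⁻¹.
So Wb² = kg²·m⁴·s⁻⁴·A⁻².
Combining: H⁻¹·Wb² = (kg⁻¹·m⁻²·s²·A²) · (kg²·m⁴·s⁻⁴·A⁻²) = kg·m²·s⁻².
kg·m²·s⁻² is the base-SI form of the joule.

J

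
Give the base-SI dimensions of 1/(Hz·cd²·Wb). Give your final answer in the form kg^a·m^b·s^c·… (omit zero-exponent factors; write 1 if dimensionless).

Hz = s⁻¹.
So Hz⁻¹ = s.
Wb = kg·m²·s⁻²·A⁻¹.
So Wb⁻¹ = kg⁻¹·m⁻²·s²·A.
Combining: Hz⁻¹·cd⁻²·Wb⁻¹ = s · cd⁻² · (kg⁻¹·m⁻²·s²·A) = kg⁻¹·m⁻²·s³·A·cd⁻².

kg⁻¹·m⁻²·s³·A·cd⁻²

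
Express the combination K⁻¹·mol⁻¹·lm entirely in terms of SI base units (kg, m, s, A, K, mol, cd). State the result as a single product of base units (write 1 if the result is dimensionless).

lm = cd·sr = cd (luminous flux; sr is dimensionless).
Combining: K⁻¹·mol⁻¹·lm = K⁻¹ · mol⁻¹ · cd = K⁻¹·mol⁻¹·cd.

K⁻¹·mol⁻¹·cd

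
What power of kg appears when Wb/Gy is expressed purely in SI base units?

1

Gy = m²·s⁻².
So Gy⁻¹ = m⁻²·s².
Wb = kg·m²·s⁻²·A⁻¹.
Combining: Gy⁻¹·Wb = (m⁻²·s²) · (kg·m²·s⁻²·A⁻¹) = kg·A⁻¹.
The exponent of kg is 1.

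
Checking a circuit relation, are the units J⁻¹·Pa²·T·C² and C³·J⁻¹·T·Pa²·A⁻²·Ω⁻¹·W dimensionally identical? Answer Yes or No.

No

Left side:
  J = N·m (work = force × distance),
      = kg·m²·s⁻².
  So J⁻¹ = kg⁻¹·m⁻²·s².
  Pa = N/m² (pressure = force per area),
      = kg·m⁻¹·s⁻².
  So Pa² = kg²·m⁻²·s⁻⁴.
  T = Wb/m² (flux density = flux per area),
      = kg·s⁻²·A⁻¹.
  C = A·s = s·A (charge = current × time).
  So C² = s²·A².
  Combining: J⁻¹·Pa²·T·C² = (kg⁻¹·m⁻²·s²) · (kg²·m⁻²·s⁻⁴) · (kg·s⁻²·A⁻¹) · (s²·A²) = kg²·m⁻⁴·s⁻²·A.
Right side:
  C = s·A.
  So C³ = s³·A³.
  J = kg·m²·s⁻².
  So J⁻¹ = kg⁻¹·m⁻²·s².
  T = kg·s⁻²·A⁻¹.
  Pa = kg·m⁻¹·s⁻².
  So Pa² = kg²·m⁻²·s⁻⁴.
  Ω = kg·m²·s⁻³·A⁻².
  So Ω⁻¹ = kg⁻¹·m⁻²·s³·A².
  W = kg·m²·s⁻³.
  Combining: C³·J⁻¹·T·Pa²·A⁻²·Ω⁻¹·W = (s³·A³) · (kg⁻¹·m⁻²·s²) · (kg·s⁻²·A⁻¹) · (kg²·m⁻²·s⁻⁴) · A⁻² · (kg⁻¹·m⁻²·s³·A²) · (kg·m²·s⁻³) = kg²·m⁻⁴·s⁻¹·A².
Left is kg²·m⁻⁴·s⁻²·A; right is kg²·m⁻⁴·s⁻¹·A² — different.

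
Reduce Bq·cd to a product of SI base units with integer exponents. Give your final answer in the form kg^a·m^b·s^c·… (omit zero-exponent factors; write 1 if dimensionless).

Bq = s⁻¹.
Combining: Bq·cd = s⁻¹ · cd = s⁻¹·cd.

s⁻¹·cd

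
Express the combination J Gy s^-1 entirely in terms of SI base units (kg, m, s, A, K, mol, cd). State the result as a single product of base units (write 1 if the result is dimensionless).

kg·m⁴·s⁻⁵

J = N·m (work = force × distance),
    = kg·m²·s⁻².
Gy = J/kg (absorbed dose = energy per mass),
    = m²·s⁻².
Combining: J·Gy·s⁻¹ = (kg·m²·s⁻²) · (m²·s⁻²) · s⁻¹ = kg·m⁴·s⁻⁵.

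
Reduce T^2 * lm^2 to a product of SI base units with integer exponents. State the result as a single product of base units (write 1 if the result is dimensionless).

T = Wb/m² (flux density = flux per area),
    = kg·s⁻²·A⁻¹.
So T² = kg²·s⁻⁴·A⁻².
lm = cd·sr = cd (luminous flux; sr is dimensionless).
So lm² = cd².
Combining: T²·lm² = (kg²·s⁻⁴·A⁻²) · cd² = kg²·s⁻⁴·A⁻²·cd².

kg²·s⁻⁴·A⁻²·cd²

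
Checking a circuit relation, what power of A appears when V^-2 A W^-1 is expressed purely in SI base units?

3

V = kg·m²·s⁻³·A⁻¹.
So V⁻² = kg⁻²·m⁻⁴·s⁶·A².
W = kg·m²·s⁻³.
So W⁻¹ = kg⁻¹·m⁻²·s³.
Combining: V⁻²·A·W⁻¹ = (kg⁻²·m⁻⁴·s⁶·A²) · A · (kg⁻¹·m⁻²·s³) = kg⁻³·m⁻⁶·s⁹·A³.
The exponent of A is 3.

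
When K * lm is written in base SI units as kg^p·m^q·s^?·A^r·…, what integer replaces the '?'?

0

lm = cd.
Combining: K·lm = K · cd = K·cd.
The exponent of s is 0.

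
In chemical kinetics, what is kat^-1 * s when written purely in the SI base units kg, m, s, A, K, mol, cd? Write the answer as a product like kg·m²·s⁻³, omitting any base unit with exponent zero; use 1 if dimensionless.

kat = s⁻¹·mol.
So kat⁻¹ = s·mol⁻¹.
Combining: kat⁻¹·s = (s·mol⁻¹) · s = s²·mol⁻¹.

s²·mol⁻¹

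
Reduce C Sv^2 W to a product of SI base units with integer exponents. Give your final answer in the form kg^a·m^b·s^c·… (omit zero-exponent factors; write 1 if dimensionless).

C = s·A.
Sv = m²·s⁻².
So Sv² = m⁴·s⁻⁴.
W = kg·m²·s⁻³.
Combining: C·Sv²·W = (s·A) · (m⁴·s⁻⁴) · (kg·m²·s⁻³) = kg·m⁶·s⁻⁶·A.

kg·m⁶·s⁻⁶·A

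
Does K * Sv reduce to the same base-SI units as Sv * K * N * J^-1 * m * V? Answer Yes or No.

No

Left side:
  Sv = J/kg (equivalent dose = energy per mass),
      = m²·s⁻².
  Combining: K·Sv = K · (m²·s⁻²) = m²·s⁻²·K.
Right side:
  Sv = m²·s⁻².
  N = kg·m·s⁻².
  J = kg·m²·s⁻².
  So J⁻¹ = kg⁻¹·m⁻²·s².
  V = kg·m²·s⁻³·A⁻¹.
  Combining: Sv·K·N·J⁻¹·m·V = (m²·s⁻²) · K · (kg·m·s⁻²) · (kg⁻¹·m⁻²·s²) · m · (kg·m²·s⁻³·A⁻¹) = kg·m⁴·s⁻⁵·A⁻¹·K.
Left is m²·s⁻²·K; right is kg·m⁴·s⁻⁵·A⁻¹·K — different.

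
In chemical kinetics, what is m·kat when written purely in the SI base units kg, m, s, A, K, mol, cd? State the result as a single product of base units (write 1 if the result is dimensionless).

kat = mol/s = s⁻¹·mol (catalytic activity).
Combining: m·kat = m · (s⁻¹·mol) = m·s⁻¹·mol.

m·s⁻¹·mol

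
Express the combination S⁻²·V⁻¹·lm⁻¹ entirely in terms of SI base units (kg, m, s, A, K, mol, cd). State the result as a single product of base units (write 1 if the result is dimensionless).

kg·m²·s⁻³·A⁻³·cd⁻¹

S = 1/Ω (conductance is reciprocal resistance),
    = kg⁻¹·m⁻²·s³·A².
So S⁻² = kg²·m⁴·s⁻⁶·A⁻⁴.
V = W/A (potential = power per current),
    = kg·m²·s⁻³·A⁻¹.
So V⁻¹ = kg⁻¹·m⁻²·s³·A.
lm = cd·sr = cd (luminous flux; sr is dimensionless).
So lm⁻¹ = cd⁻¹.
Combining: S⁻²·V⁻¹·lm⁻¹ = (kg²·m⁴·s⁻⁶·A⁻⁴) · (kg⁻¹·m⁻²·s³·A) · cd⁻¹ = kg·m²·s⁻³·A⁻³·cd⁻¹.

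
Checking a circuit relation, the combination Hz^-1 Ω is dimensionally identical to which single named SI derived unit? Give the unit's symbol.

Hz = s⁻¹.
So Hz⁻¹ = s.
Ω = kg·m²·s⁻³·A⁻².
Combining: Hz⁻¹·Ω = s · (kg·m²·s⁻³·A⁻²) = kg·m²·s⁻²·A⁻².
kg·m²·s⁻²·A⁻² is the base-SI form of the henry.

H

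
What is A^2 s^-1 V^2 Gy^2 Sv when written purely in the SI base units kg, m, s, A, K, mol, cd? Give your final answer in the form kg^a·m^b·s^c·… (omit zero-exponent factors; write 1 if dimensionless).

V = W/A (potential = power per current),
    = kg·m²·s⁻³·A⁻¹.
So V² = kg²·m⁴·s⁻⁶·A⁻².
Gy = J/kg (absorbed dose = energy per mass),
    = m²·s⁻².
So Gy² = m⁴·s⁻⁴.
Sv = J/kg (equivalent dose = energy per mass),
    = m²·s⁻².
Combining: A²·s⁻¹·V²·Gy²·Sv = A² · s⁻¹ · (kg²·m⁴·s⁻⁶·A⁻²) · (m⁴·s⁻⁴) · (m²·s⁻²) = kg²·m¹⁰·s⁻¹³.

kg²·m¹⁰·s⁻¹³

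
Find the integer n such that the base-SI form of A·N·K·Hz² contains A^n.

1

N = kg·m/s² = kg·m·s⁻² (force = mass × acceleration).
Hz = 1/s = s⁻¹ (frequency is cycles per second).
So Hz² = s⁻².
Combining: A·N·K·Hz² = A · (kg·m·s⁻²) · K · s⁻² = kg·m·s⁻⁴·A·K.
The exponent of A is 1.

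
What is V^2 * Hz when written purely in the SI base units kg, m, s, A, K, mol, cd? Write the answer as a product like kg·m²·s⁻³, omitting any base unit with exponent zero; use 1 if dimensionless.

kg²·m⁴·s⁻⁷·A⁻²

V = W/A (potential = power per current),
    = kg·m²·s⁻³·A⁻¹.
So V² = kg²·m⁴·s⁻⁶·A⁻².
Hz = 1/s = s⁻¹ (frequency is cycles per second).
Combining: V²·Hz = (kg²·m⁴·s⁻⁶·A⁻²) · s⁻¹ = kg²·m⁴·s⁻⁷·A⁻².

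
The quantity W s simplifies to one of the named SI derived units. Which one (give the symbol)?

W = J/s (power = energy per time),
    = kg·m²·s⁻³.
Combining: W·s = (kg·m²·s⁻³) · s = kg·m²·s⁻².
kg·m²·s⁻² is the base-SI form of the joule.

J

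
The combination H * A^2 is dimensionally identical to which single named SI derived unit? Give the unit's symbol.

H = Wb/A (inductance = flux per current),
    = kg·m²·s⁻²·A⁻².
Combining: H·A² = (kg·m²·s⁻²·A⁻²) · A² = kg·m²·s⁻².
kg·m²·s⁻² is the base-SI form of the joule.

J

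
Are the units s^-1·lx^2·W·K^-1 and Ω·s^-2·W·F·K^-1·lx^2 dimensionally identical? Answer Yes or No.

Left side:
  lx = m⁻²·cd.
  So lx² = m⁻⁴·cd².
  W = kg·m²·s⁻³.
  Combining: s⁻¹·lx²·W·K⁻¹ = s⁻¹ · (m⁻⁴·cd²) · (kg·m²·s⁻³) · K⁻¹ = kg·m⁻²·s⁻⁴·K⁻¹·cd².
Right side:
  Ω = V/A (resistance = voltage per current),
      = kg·m²·s⁻³·A⁻².
  W = J/s (power = energy per time),
      = kg·m²·s⁻³.
  F = C/V (capacitance = charge per voltage),
      = A·s/(kg·m²·s⁻³·A⁻¹) (substituting C and V),
      = kg⁻¹·m⁻²·s⁴·A².
  lx = lm/m² (illuminance = luminous flux per area),
      = m⁻²·cd.
  So lx² = m⁻⁴·cd².
  Combining: Ω·s⁻²·W·F·K⁻¹·lx² = (kg·m²·s⁻³·A⁻²) · s⁻² · (kg·m²·s⁻³) · (kg⁻¹·m⁻²·s⁴·A²) · K⁻¹ · (m⁻⁴·cd²) = kg·m⁻²·s⁻⁴·K⁻¹·cd².
Both reduce to kg·m⁻²·s⁻⁴·K⁻¹·cd².

Yes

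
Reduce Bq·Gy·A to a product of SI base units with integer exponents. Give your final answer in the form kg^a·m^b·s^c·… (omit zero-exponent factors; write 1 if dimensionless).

m²·s⁻³·A

Bq = 1/s = s⁻¹ (activity is decays per second).
Gy = J/kg (absorbed dose = energy per mass),
    = m²·s⁻².
Combining: Bq·Gy·A = s⁻¹ · (m²·s⁻²) · A = m²·s⁻³·A.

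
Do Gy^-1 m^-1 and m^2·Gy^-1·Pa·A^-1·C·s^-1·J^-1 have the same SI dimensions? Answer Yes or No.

Left side:
  Gy = m²·s⁻².
  So Gy⁻¹ = m⁻²·s².
  Combining: Gy⁻¹·m⁻¹ = (m⁻²·s²) · m⁻¹ = m⁻³·s².
Right side:
  Gy = m²·s⁻².
  So Gy⁻¹ = m⁻²·s².
  Pa = kg·m⁻¹·s⁻².
  C = s·A.
  J = kg·m²·s⁻².
  So J⁻¹ = kg⁻¹·m⁻²·s².
  Combining: m²·Gy⁻¹·Pa·A⁻¹·C·s⁻¹·J⁻¹ = m² · (m⁻²·s²) · (kg·m⁻¹·s⁻²) · A⁻¹ · (s·A) · s⁻¹ · (kg⁻¹·m⁻²·s²) = m⁻³·s².
Both reduce to m⁻³·s².

Yes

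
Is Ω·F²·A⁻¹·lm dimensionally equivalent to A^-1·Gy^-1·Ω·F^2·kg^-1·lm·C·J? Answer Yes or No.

Left side:
  Ω = kg·m²·s⁻³·A⁻².
  F = kg⁻¹·m⁻²·s⁴·A².
  So F² = kg⁻²·m⁻⁴·s⁸·A⁴.
  lm = cd.
  Combining: Ω·F²·A⁻¹·lm = (kg·m²·s⁻³·A⁻²) · (kg⁻²·m⁻⁴·s⁸·A⁴) · A⁻¹ · cd = kg⁻¹·m⁻²·s⁵·A·cd.
Right side:
  Gy = m²·s⁻².
  So Gy⁻¹ = m⁻²·s².
  Ω = kg·m²·s⁻³·A⁻².
  F = kg⁻¹·m⁻²·s⁴·A².
  So F² = kg⁻²·m⁻⁴·s⁸·A⁴.
  lm = cd.
  C = s·A.
  J = kg·m²·s⁻².
  Combining: A⁻¹·Gy⁻¹·Ω·F²·kg⁻¹·lm·C·J = A⁻¹ · (m⁻²·s²) · (kg·m²·s⁻³·A⁻²) · (kg⁻²·m⁻⁴·s⁸·A⁴) · kg⁻¹ · cd · (s·A) · (kg·m²·s⁻²) = kg⁻¹·m⁻²·s⁶·A²·cd.
Left is kg⁻¹·m⁻²·s⁵·A·cd; right is kg⁻¹·m⁻²·s⁶·A²·cd — different.

No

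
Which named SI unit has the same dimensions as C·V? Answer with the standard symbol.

C = A·s = s·A (charge = current × time).
V = W/A (potential = power per current),
    = kg·m²·s⁻³·A⁻¹.
Combining: C·V = (s·A) · (kg·m²·s⁻³·A⁻¹) = kg·m²·s⁻².
kg·m²·s⁻² is the base-SI form of the joule.

J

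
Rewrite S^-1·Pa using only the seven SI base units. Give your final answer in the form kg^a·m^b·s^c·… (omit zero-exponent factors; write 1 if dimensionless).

kg²·m·s⁻⁵·A⁻²

S = kg⁻¹·m⁻²·s³·A².
So S⁻¹ = kg·m²·s⁻³·A⁻².
Pa = kg·m⁻¹·s⁻².
Combining: S⁻¹·Pa = (kg·m²·s⁻³·A⁻²) · (kg·m⁻¹·s⁻²) = kg²·m·s⁻⁵·A⁻².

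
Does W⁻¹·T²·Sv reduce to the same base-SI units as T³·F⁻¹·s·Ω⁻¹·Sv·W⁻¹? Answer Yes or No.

Left side:
  W = kg·m²·s⁻³.
  So W⁻¹ = kg⁻¹·m⁻²·s³.
  T = kg·s⁻²·A⁻¹.
  So T² = kg²·s⁻⁴·A⁻².
  Sv = m²·s⁻².
  Combining: W⁻¹·T²·Sv = (kg⁻¹·m⁻²·s³) · (kg²·s⁻⁴·A⁻²) · (m²·s⁻²) = kg·s⁻³·A⁻².
Right side:
  T = Wb/m² (flux density = flux per area),
      = kg·s⁻²·A⁻¹.
  So T³ = kg³·s⁻⁶·A⁻³.
  F = C/V (capacitance = charge per voltage),
      = A·s/(kg·m²·s⁻³·A⁻¹) (substituting C and V),
      = kg⁻¹·m⁻²·s⁴·A².
  So F⁻¹ = kg·m²·s⁻⁴·A⁻².
  Ω = V/A (resistance = voltage per current),
      = kg·m²·s⁻³·A⁻².
  So Ω⁻¹ = kg⁻¹·m⁻²·s³·A².
  Sv = J/kg (equivalent dose = energy per mass),
      = m²·s⁻².
  W = J/s (power = energy per time),
      = kg·m²·s⁻³.
  So W⁻¹ = kg⁻¹·m⁻²·s³.
  Combining: T³·F⁻¹·s·Ω⁻¹·Sv·W⁻¹ = (kg³·s⁻⁶·A⁻³) · (kg·m²·s⁻⁴·A⁻²) · s · (kg⁻¹·m⁻²·s³·A²) · (m²·s⁻²) · (kg⁻¹·m⁻²·s³) = kg²·s⁻⁵·A⁻³.
Left is kg·s⁻³·A⁻²; right is kg²·s⁻⁵·A⁻³ — different.

No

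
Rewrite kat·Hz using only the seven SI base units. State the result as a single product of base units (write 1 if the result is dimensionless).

kat = mol/s = s⁻¹·mol (catalytic activity).
Hz = 1/s = s⁻¹ (frequency is cycles per second).
Combining: kat·Hz = (s⁻¹·mol) · s⁻¹ = s⁻²·mol.

s⁻²·mol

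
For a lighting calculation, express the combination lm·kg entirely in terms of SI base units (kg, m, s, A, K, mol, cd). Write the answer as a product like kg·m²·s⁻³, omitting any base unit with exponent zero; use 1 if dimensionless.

kg·cd

lm = cd.
Combining: lm·kg = cd · kg = kg·cd.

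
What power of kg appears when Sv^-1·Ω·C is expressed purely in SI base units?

Sv = m²·s⁻².
So Sv⁻¹ = m⁻²·s².
Ω = kg·m²·s⁻³·A⁻².
C = s·A.
Combining: Sv⁻¹·Ω·C = (m⁻²·s²) · (kg·m²·s⁻³·A⁻²) · (s·A) = kg·A⁻¹.
The exponent of kg is 1.

1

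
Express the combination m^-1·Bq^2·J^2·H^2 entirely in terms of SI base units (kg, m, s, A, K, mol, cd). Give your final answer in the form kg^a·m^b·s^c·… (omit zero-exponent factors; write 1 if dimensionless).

Bq = s⁻¹.
So Bq² = s⁻².
J = kg·m²·s⁻².
So J² = kg²·m⁴·s⁻⁴.
H = kg·m²·s⁻²·A⁻².
So H² = kg²·m⁴·s⁻⁴·A⁻⁴.
Combining: m⁻¹·Bq²·J²·H² = m⁻¹ · s⁻² · (kg²·m⁴·s⁻⁴) · (kg²·m⁴·s⁻⁴·A⁻⁴) = kg⁴·m⁷·s⁻¹⁰·A⁻⁴.

kg⁴·m⁷·s⁻¹⁰·A⁻⁴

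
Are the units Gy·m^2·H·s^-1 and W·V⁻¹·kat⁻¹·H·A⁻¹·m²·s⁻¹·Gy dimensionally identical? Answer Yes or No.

Left side:
  Gy = m²·s⁻².
  H = kg·m²·s⁻²·A⁻².
  Combining: Gy·m²·H·s⁻¹ = (m²·s⁻²) · m² · (kg·m²·s⁻²·A⁻²) · s⁻¹ = kg·m⁶·s⁻⁵·A⁻².
Right side:
  W = J/s (power = energy per time),
      = kg·m²·s⁻³.
  V = W/A (potential = power per current),
      = kg·m²·s⁻³·A⁻¹.
  So V⁻¹ = kg⁻¹·m⁻²·s³·A.
  kat = mol/s = s⁻¹·mol (catalytic activity).
  So kat⁻¹ = s·mol⁻¹.
  H = Wb/A (inductance = flux per current),
      = kg·m²·s⁻²·A⁻².
  Gy = J/kg (absorbed dose = energy per mass),
      = m²·s⁻².
  Combining: W·V⁻¹·kat⁻¹·H·A⁻¹·m²·s⁻¹·Gy = (kg·m²·s⁻³) · (kg⁻¹·m⁻²·s³·A) · (s·mol⁻¹) · (kg·m²·s⁻²·A⁻²) · A⁻¹ · m² · s⁻¹ · (m²·s⁻²) = kg·m⁶·s⁻⁴·A⁻²·mol⁻¹.
Left is kg·m⁶·s⁻⁵·A⁻²; right is kg·m⁶·s⁻⁴·A⁻²·mol⁻¹ — different.

No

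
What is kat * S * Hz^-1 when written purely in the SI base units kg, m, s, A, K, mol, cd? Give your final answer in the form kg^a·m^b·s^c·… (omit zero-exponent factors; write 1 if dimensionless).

kg⁻¹·m⁻²·s³·A²·mol

kat = s⁻¹·mol.
S = kg⁻¹·m⁻²·s³·A².
Hz = s⁻¹.
So Hz⁻¹ = s.
Combining: kat·S·Hz⁻¹ = (s⁻¹·mol) · (kg⁻¹·m⁻²·s³·A²) · s = kg⁻¹·m⁻²·s³·A²·mol.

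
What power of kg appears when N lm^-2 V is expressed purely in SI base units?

N = kg·m/s² = kg·m·s⁻² (force = mass × acceleration).
lm = cd·sr = cd (luminous flux; sr is dimensionless).
So lm⁻² = cd⁻².
V = W/A (potential = power per current),
    = kg·m²·s⁻³·A⁻¹.
Combining: N·lm⁻²·V = (kg·m·s⁻²) · cd⁻² · (kg·m²·s⁻³·A⁻¹) = kg²·m³·s⁻⁵·A⁻¹·cd⁻².
The exponent of kg is 2.

2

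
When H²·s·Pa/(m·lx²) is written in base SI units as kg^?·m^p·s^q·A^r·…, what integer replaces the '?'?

3

H = kg·m²·s⁻²·A⁻².
So H² = kg²·m⁴·s⁻⁴·A⁻⁴.
Pa = kg·m⁻¹·s⁻².
lx = m⁻²·cd.
So lx⁻² = m⁴·cd⁻².
Combining: H²·s·Pa·m⁻¹·lx⁻² = (kg²·m⁴·s⁻⁴·A⁻⁴) · s · (kg·m⁻¹·s⁻²) · m⁻¹ · (m⁴·cd⁻²) = kg³·m⁶·s⁻⁵·A⁻⁴·cd⁻².
The exponent of kg is 3.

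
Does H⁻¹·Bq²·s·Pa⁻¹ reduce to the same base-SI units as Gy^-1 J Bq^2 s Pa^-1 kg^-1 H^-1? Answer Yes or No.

Left side:
  H = Wb/A (inductance = flux per current),
      = kg·m²·s⁻²·A⁻².
  So H⁻¹ = kg⁻¹·m⁻²·s²·A².
  Bq = 1/s = s⁻¹ (activity is decays per second).
  So Bq² = s⁻².
  Pa = N/m² (pressure = force per area),
      = kg·m⁻¹·s⁻².
  So Pa⁻¹ = kg⁻¹·m·s².
  Combining: H⁻¹·Bq²·s·Pa⁻¹ = (kg⁻¹·m⁻²·s²·A²) · s⁻² · s · (kg⁻¹·m·s²) = kg⁻²·m⁻¹·s³·A².
Right side:
  Gy = m²·s⁻².
  So Gy⁻¹ = m⁻²·s².
  J = kg·m²·s⁻².
  Bq = s⁻¹.
  So Bq² = s⁻².
  Pa = kg·m⁻¹·s⁻².
  So Pa⁻¹ = kg⁻¹·m·s².
  H = kg·m²·s⁻²·A⁻².
  So H⁻¹ = kg⁻¹·m⁻²·s²·A².
  Combining: Gy⁻¹·J·Bq²·s·Pa⁻¹·kg⁻¹·H⁻¹ = (m⁻²·s²) · (kg·m²·s⁻²) · s⁻² · s · (kg⁻¹·m·s²) · kg⁻¹ · (kg⁻¹·m⁻²·s²·A²) = kg⁻²·m⁻¹·s³·A².
Both reduce to kg⁻²·m⁻¹·s³·A².

Yes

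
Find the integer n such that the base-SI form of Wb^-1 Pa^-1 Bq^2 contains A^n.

Wb = V·s (flux: a volt is a weber per second),
    = kg·m²·s⁻²·A⁻¹.
So Wb⁻¹ = kg⁻¹·m⁻²·s²·A.
Pa = N/m² (pressure = force per area),
    = kg·m⁻¹·s⁻².
So Pa⁻¹ = kg⁻¹·m·s².
Bq = 1/s = s⁻¹ (activity is decays per second).
So Bq² = s⁻².
Combining: Wb⁻¹·Pa⁻¹·Bq² = (kg⁻¹·m⁻²·s²·A) · (kg⁻¹·m·s²) · s⁻² = kg⁻²·m⁻¹·s²·A.
The exponent of A is 1.

1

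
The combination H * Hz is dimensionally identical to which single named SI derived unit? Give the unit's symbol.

Ω

H = Wb/A (inductance = flux per current),
    = kg·m²·s⁻²·A⁻².
Hz = 1/s = s⁻¹ (frequency is cycles per second).
Combining: H·Hz = (kg·m²·s⁻²·A⁻²) · s⁻¹ = kg·m²·s⁻³·A⁻².
kg·m²·s⁻³·A⁻² is the base-SI form of the ohm.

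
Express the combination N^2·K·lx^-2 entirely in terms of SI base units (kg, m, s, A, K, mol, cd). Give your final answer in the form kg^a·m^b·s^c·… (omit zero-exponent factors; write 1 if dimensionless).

N = kg·m/s² = kg·m·s⁻² (force = mass × acceleration).
So N² = kg²·m²·s⁻⁴.
lx = lm/m² (illuminance = luminous flux per area),
    = m⁻²·cd.
So lx⁻² = m⁴·cd⁻².
Combining: N²·K·lx⁻² = (kg²·m²·s⁻⁴) · K · (m⁴·cd⁻²) = kg²·m⁶·s⁻⁴·K·cd⁻².

kg²·m⁶·s⁻⁴·K·cd⁻²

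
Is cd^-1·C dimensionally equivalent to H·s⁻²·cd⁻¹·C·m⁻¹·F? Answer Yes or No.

No

Left side:
  C = s·A.
  Combining: cd⁻¹·C = cd⁻¹ · (s·A) = s·A·cd⁻¹.
Right side:
  H = Wb/A (inductance = flux per current),
      = kg·m²·s⁻²·A⁻².
  C = A·s = s·A (charge = current × time).
  F = C/V (capacitance = charge per voltage),
      = A·s/(kg·m²·s⁻³·A⁻¹) (substituting C and V),
      = kg⁻¹·m⁻²·s⁴·A².
  Combining: H·s⁻²·cd⁻¹·C·m⁻¹·F = (kg·m²·s⁻²·A⁻²) · s⁻² · cd⁻¹ · (s·A) · m⁻¹ · (kg⁻¹·m⁻²·s⁴·A²) = m⁻¹·s·A·cd⁻¹.
Left is s·A·cd⁻¹; right is m⁻¹·s·A·cd⁻¹ — different.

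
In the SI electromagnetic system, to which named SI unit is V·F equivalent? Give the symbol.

C

V = kg·m²·s⁻³·A⁻¹.
F = kg⁻¹·m⁻²·s⁴·A².
Combining: V·F = (kg·m²·s⁻³·A⁻¹) · (kg⁻¹·m⁻²·s⁴·A²) = s·A.
s·A is the base-SI form of the coulomb.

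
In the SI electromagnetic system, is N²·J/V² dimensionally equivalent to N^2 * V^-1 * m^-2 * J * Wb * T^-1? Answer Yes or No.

No

Left side:
  V = W/A (potential = power per current),
      = kg·m²·s⁻³·A⁻¹.
  So V⁻² = kg⁻²·m⁻⁴·s⁶·A².
  N = kg·m/s² = kg·m·s⁻² (force = mass × acceleration).
  So N² = kg²·m²·s⁻⁴.
  J = N·m (work = force × distance),
      = kg·m²·s⁻².
  Combining: V⁻²·N²·J = (kg⁻²·m⁻⁴·s⁶·A²) · (kg²·m²·s⁻⁴) · (kg·m²·s⁻²) = kg·A².
Right side:
  N = kg·m/s² = kg·m·s⁻² (force = mass × acceleration).
  So N² = kg²·m²·s⁻⁴.
  V = W/A (potential = power per current),
      = kg·m²·s⁻³·A⁻¹.
  So V⁻¹ = kg⁻¹·m⁻²·s³·A.
  J = N·m (work = force × distance),
      = kg·m²·s⁻².
  Wb = V·s (flux: a volt is a weber per second),
      = kg·m²·s⁻²·A⁻¹.
  T = Wb/m² (flux density = flux per area),
      = kg·s⁻²·A⁻¹.
  So T⁻¹ = kg⁻¹·s²·A.
  Combining: N²·V⁻¹·m⁻²·J·Wb·T⁻¹ = (kg²·m²·s⁻⁴) · (kg⁻¹·m⁻²·s³·A) · m⁻² · (kg·m²·s⁻²) · (kg·m²·s⁻²·A⁻¹) · (kg⁻¹·s²·A) = kg²·m²·s⁻³·A.
Left is kg·A²; right is kg²·m²·s⁻³·A — different.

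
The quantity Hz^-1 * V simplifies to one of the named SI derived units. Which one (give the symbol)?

Wb

Hz = s⁻¹.
So Hz⁻¹ = s.
V = kg·m²·s⁻³·A⁻¹.
Combining: Hz⁻¹·V = s · (kg·m²·s⁻³·A⁻¹) = kg·m²·s⁻²·A⁻¹.
kg·m²·s⁻²·A⁻¹ is the base-SI form of the weber.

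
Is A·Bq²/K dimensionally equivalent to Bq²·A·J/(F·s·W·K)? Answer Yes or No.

No

Left side:
  Bq = 1/s = s⁻¹ (activity is decays per second).
  So Bq² = s⁻².
  Combining: K⁻¹·A·Bq² = K⁻¹ · A · s⁻² = s⁻²·A·K⁻¹.
Right side:
  F = kg⁻¹·m⁻²·s⁴·A².
  So F⁻¹ = kg·m²·s⁻⁴·A⁻².
  Bq = s⁻¹.
  So Bq² = s⁻².
  J = kg·m²·s⁻².
  W = kg·m²·s⁻³.
  So W⁻¹ = kg⁻¹·m⁻²·s³.
  Combining: F⁻¹·s⁻¹·Bq²·A·J·W⁻¹·K⁻¹ = (kg·m²·s⁻⁴·A⁻²) · s⁻¹ · s⁻² · A · (kg·m²·s⁻²) · (kg⁻¹·m⁻²·s³) · K⁻¹ = kg·m²·s⁻⁶·A⁻¹·K⁻¹.
Left is s⁻²·A·K⁻¹; right is kg·m²·s⁻⁶·A⁻¹·K⁻¹ — different.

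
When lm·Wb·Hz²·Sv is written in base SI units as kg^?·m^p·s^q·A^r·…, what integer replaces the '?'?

1

lm = cd.
Wb = kg·m²·s⁻²·A⁻¹.
Hz = s⁻¹.
So Hz² = s⁻².
Sv = m²·s⁻².
Combining: lm·Wb·Hz²·Sv = cd · (kg·m²·s⁻²·A⁻¹) · s⁻² · (m²·s⁻²) = kg·m⁴·s⁻⁶·A⁻¹·cd.
The exponent of kg is 1.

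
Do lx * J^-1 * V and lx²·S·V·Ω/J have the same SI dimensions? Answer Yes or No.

No

Left side:
  lx = lm/m² (illuminance = luminous flux per area),
      = m⁻²·cd.
  J = N·m (work = force × distance),
      = kg·m²·s⁻².
  So J⁻¹ = kg⁻¹·m⁻²·s².
  V = W/A (potential = power per current),
      = kg·m²·s⁻³·A⁻¹.
  Combining: lx·J⁻¹·V = (m⁻²·cd) · (kg⁻¹·m⁻²·s²) · (kg·m²·s⁻³·A⁻¹) = m⁻²·s⁻¹·A⁻¹·cd.
Right side:
  lx = lm/m² (illuminance = luminous flux per area),
      = m⁻²·cd.
  So lx² = m⁻⁴·cd².
  S = 1/Ω (conductance is reciprocal resistance),
      = kg⁻¹·m⁻²·s³·A².
  V = W/A (potential = power per current),
      = kg·m²·s⁻³·A⁻¹.
  J = N·m (work = force × distance),
      = kg·m²·s⁻².
  So J⁻¹ = kg⁻¹·m⁻²·s².
  Ω = V/A (resistance = voltage per current),
      = kg·m²·s⁻³·A⁻².
  Combining: lx²·S·V·J⁻¹·Ω = (m⁻⁴·cd²) · (kg⁻¹·m⁻²·s³·A²) · (kg·m²·s⁻³·A⁻¹) · (kg⁻¹·m⁻²·s²) · (kg·m²·s⁻³·A⁻²) = m⁻⁴·s⁻¹·A⁻¹·cd².
Left is m⁻²·s⁻¹·A⁻¹·cd; right is m⁻⁴·s⁻¹·A⁻¹·cd² — different.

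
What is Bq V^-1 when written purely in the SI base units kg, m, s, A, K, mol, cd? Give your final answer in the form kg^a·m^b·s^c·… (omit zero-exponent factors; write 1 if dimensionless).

kg⁻¹·m⁻²·s²·A

Bq = 1/s = s⁻¹ (activity is decays per second).
V = W/A (potential = power per current),
    = kg·m²·s⁻³·A⁻¹.
So V⁻¹ = kg⁻¹·m⁻²·s³·A.
Combining: Bq·V⁻¹ = s⁻¹ · (kg⁻¹·m⁻²·s³·A) = kg⁻¹·m⁻²·s²·A.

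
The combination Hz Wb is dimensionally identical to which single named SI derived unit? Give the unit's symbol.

Hz = s⁻¹.
Wb = kg·m²·s⁻²·A⁻¹.
Combining: Hz·Wb = s⁻¹ · (kg·m²·s⁻²·A⁻¹) = kg·m²·s⁻³·A⁻¹.
kg·m²·s⁻³·A⁻¹ is the base-SI form of the volt.

V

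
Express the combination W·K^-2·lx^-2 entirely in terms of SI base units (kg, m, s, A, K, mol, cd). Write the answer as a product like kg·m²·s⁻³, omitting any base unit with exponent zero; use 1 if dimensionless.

kg·m⁶·s⁻³·K⁻²·cd⁻²

W = kg·m²·s⁻³.
lx = m⁻²·cd.
So lx⁻² = m⁴·cd⁻².
Combining: W·K⁻²·lx⁻² = (kg·m²·s⁻³) · K⁻² · (m⁴·cd⁻²) = kg·m⁶·s⁻³·K⁻²·cd⁻².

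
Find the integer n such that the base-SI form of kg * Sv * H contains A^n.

Sv = J/kg (equivalent dose = energy per mass),
    = m²·s⁻².
H = Wb/A (inductance = flux per current),
    = kg·m²·s⁻²·A⁻².
Combining: kg·Sv·H = kg · (m²·s⁻²) · (kg·m²·s⁻²·A⁻²) = kg²·m⁴·s⁻⁴·A⁻².
The exponent of A is -2.

-2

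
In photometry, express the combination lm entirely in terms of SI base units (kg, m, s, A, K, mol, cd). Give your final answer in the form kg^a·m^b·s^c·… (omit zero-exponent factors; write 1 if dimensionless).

cd

lm = cd·sr = cd (luminous flux; sr is dimensionless).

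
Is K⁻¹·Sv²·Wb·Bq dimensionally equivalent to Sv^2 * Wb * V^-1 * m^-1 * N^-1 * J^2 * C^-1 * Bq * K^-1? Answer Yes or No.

Left side:
  Sv = J/kg (equivalent dose = energy per mass),
      = m²·s⁻².
  So Sv² = m⁴·s⁻⁴.
  Wb = V·s (flux: a volt is a weber per second),
      = kg·m²·s⁻²·A⁻¹.
  Bq = 1/s = s⁻¹ (activity is decays per second).
  Combining: K⁻¹·Sv²·Wb·Bq = K⁻¹ · (m⁴·s⁻⁴) · (kg·m²·s⁻²·A⁻¹) · s⁻¹ = kg·m⁶·s⁻⁷·A⁻¹·K⁻¹.
Right side:
  Sv = J/kg (equivalent dose = energy per mass),
      = m²·s⁻².
  So Sv² = m⁴·s⁻⁴.
  Wb = V·s (flux: a volt is a weber per second),
      = kg·m²·s⁻²·A⁻¹.
  V = W/A (potential = power per current),
      = kg·m²·s⁻³·A⁻¹.
  So V⁻¹ = kg⁻¹·m⁻²·s³·A.
  N = kg·m/s² = kg·m·s⁻² (force = mass × acceleration).
  So N⁻¹ = kg⁻¹·m⁻¹·s².
  J = N·m (work = force × distance),
      = kg·m²·s⁻².
  So J² = kg²·m⁴·s⁻⁴.
  C = A·s = s·A (charge = current × time).
  So C⁻¹ = s⁻¹·A⁻¹.
  Bq = 1/s = s⁻¹ (activity is decays per second).
  Combining: Sv²·Wb·V⁻¹·m⁻¹·N⁻¹·J²·C⁻¹·Bq·K⁻¹ = (m⁴·s⁻⁴) · (kg·m²·s⁻²·A⁻¹) · (kg⁻¹·m⁻²·s³·A) · m⁻¹ · (kg⁻¹·m⁻¹·s²) · (kg²·m⁴·s⁻⁴) · (s⁻¹·A⁻¹) · s⁻¹ · K⁻¹ = kg·m⁶·s⁻⁷·A⁻¹·K⁻¹.
Both reduce to kg·m⁶·s⁻⁷·A⁻¹·K⁻¹.

Yes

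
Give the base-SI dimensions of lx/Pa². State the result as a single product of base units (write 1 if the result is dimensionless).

lx = lm/m² (illuminance = luminous flux per area),
    = m⁻²·cd.
Pa = N/m² (pressure = force per area),
    = kg·m⁻¹·s⁻².
So Pa⁻² = kg⁻²·m²·s⁴.
Combining: lx·Pa⁻² = (m⁻²·cd) · (kg⁻²·m²·s⁴) = kg⁻²·s⁴·cd.

kg⁻²·s⁴·cd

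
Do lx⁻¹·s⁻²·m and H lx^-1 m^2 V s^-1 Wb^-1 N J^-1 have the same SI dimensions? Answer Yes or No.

Left side:
  lx = lm/m² (illuminance = luminous flux per area),
      = m⁻²·cd.
  So lx⁻¹ = m²·cd⁻¹.
  Combining: lx⁻¹·s⁻²·m = (m²·cd⁻¹) · s⁻² · m = m³·s⁻²·cd⁻¹.
Right side:
  H = Wb/A (inductance = flux per current),
      = kg·m²·s⁻²·A⁻².
  lx = lm/m² (illuminance = luminous flux per area),
      = m⁻²·cd.
  So lx⁻¹ = m²·cd⁻¹.
  V = W/A (potential = power per current),
      = kg·m²·s⁻³·A⁻¹.
  Wb = V·s (flux: a volt is a weber per second),
      = kg·m²·s⁻²·A⁻¹.
  So Wb⁻¹ = kg⁻¹·m⁻²·s²·A.
  N = kg·m/s² = kg·m·s⁻² (force = mass × acceleration).
  J = N·m (work = force × distance),
      = kg·m²·s⁻².
  So J⁻¹ = kg⁻¹·m⁻²·s².
  Combining: H·lx⁻¹·m²·V·s⁻¹·Wb⁻¹·N·J⁻¹ = (kg·m²·s⁻²·A⁻²) · (m²·cd⁻¹) · m² · (kg·m²·s⁻³·A⁻¹) · s⁻¹ · (kg⁻¹·m⁻²·s²·A) · (kg·m·s⁻²) · (kg⁻¹·m⁻²·s²) = kg·m⁵·s⁻⁴·A⁻²·cd⁻¹.
Left is m³·s⁻²·cd⁻¹; right is kg·m⁵·s⁻⁴·A⁻²·cd⁻¹ — different.

No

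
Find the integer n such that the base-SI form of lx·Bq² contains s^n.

lx = lm/m² (illuminance = luminous flux per area),
    = m⁻²·cd.
Bq = 1/s = s⁻¹ (activity is decays per second).
So Bq² = s⁻².
Combining: lx·Bq² = (m⁻²·cd) · s⁻² = m⁻²·s⁻²·cd.
The exponent of s is -2.

-2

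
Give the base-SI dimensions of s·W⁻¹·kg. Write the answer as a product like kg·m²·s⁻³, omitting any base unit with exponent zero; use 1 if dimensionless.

W = J/s (power = energy per time),
    = kg·m²·s⁻³.
So W⁻¹ = kg⁻¹·m⁻²·s³.
Combining: s·W⁻¹·kg = s · (kg⁻¹·m⁻²·s³) · kg = m⁻²·s⁴.

m⁻²·s⁴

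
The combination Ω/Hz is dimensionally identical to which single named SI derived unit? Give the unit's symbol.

Ω = kg·m²·s⁻³·A⁻².
Hz = s⁻¹.
So Hz⁻¹ = s.
Combining: Ω·Hz⁻¹ = (kg·m²·s⁻³·A⁻²) · s = kg·m²·s⁻²·A⁻².
kg·m²·s⁻²·A⁻² is the base-SI form of the henry.

H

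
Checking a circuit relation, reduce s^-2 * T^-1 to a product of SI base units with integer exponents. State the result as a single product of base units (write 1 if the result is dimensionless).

T = kg·s⁻²·A⁻¹.
So T⁻¹ = kg⁻¹·s²·A.
Combining: s⁻²·T⁻¹ = s⁻² · (kg⁻¹·s²·A) = kg⁻¹·A.

kg⁻¹·A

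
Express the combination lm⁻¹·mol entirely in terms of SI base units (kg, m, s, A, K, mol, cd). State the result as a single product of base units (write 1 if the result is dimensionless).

mol·cd⁻¹

lm = cd·sr = cd (luminous flux; sr is dimensionless).
So lm⁻¹ = cd⁻¹.
Combining: lm⁻¹·mol = cd⁻¹ · mol = mol·cd⁻¹.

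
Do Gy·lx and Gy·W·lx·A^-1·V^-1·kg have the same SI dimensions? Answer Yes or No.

No

Left side:
  Gy = m²·s⁻².
  lx = m⁻²·cd.
  Combining: Gy·lx = (m²·s⁻²) · (m⁻²·cd) = s⁻²·cd.
Right side:
  Gy = m²·s⁻².
  W = kg·m²·s⁻³.
  lx = m⁻²·cd.
  V = kg·m²·s⁻³·A⁻¹.
  So V⁻¹ = kg⁻¹·m⁻²·s³·A.
  Combining: Gy·W·lx·A⁻¹·V⁻¹·kg = (m²·s⁻²) · (kg·m²·s⁻³) · (m⁻²·cd) · A⁻¹ · (kg⁻¹·m⁻²·s³·A) · kg = kg·s⁻²·cd.
Left is s⁻²·cd; right is kg·s⁻²·cd — different.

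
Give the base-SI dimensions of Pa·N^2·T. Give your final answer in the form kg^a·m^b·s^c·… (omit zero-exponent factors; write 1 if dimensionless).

Pa = N/m² (pressure = force per area),
    = kg·m⁻¹·s⁻².
N = kg·m/s² = kg·m·s⁻² (force = mass × acceleration).
So N² = kg²·m²·s⁻⁴.
T = Wb/m² (flux density = flux per area),
    = kg·s⁻²·A⁻¹.
Combining: Pa·N²·T = (kg·m⁻¹·s⁻²) · (kg²·m²·s⁻⁴) · (kg·s⁻²·A⁻¹) = kg⁴·m·s⁻⁸·A⁻¹.

kg⁴·m·s⁻⁸·A⁻¹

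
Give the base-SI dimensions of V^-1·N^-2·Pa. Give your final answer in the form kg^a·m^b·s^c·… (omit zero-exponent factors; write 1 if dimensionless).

kg⁻²·m⁻⁵·s⁵·A

V = W/A (potential = power per current),
    = kg·m²·s⁻³·A⁻¹.
So V⁻¹ = kg⁻¹·m⁻²·s³·A.
N = kg·m/s² = kg·m·s⁻² (force = mass × acceleration).
So N⁻² = kg⁻²·m⁻²·s⁴.
Pa = N/m² (pressure = force per area),
    = kg·m⁻¹·s⁻².
Combining: V⁻¹·N⁻²·Pa = (kg⁻¹·m⁻²·s³·A) · (kg⁻²·m⁻²·s⁴) · (kg·m⁻¹·s⁻²) = kg⁻²·m⁻⁵·s⁵·A.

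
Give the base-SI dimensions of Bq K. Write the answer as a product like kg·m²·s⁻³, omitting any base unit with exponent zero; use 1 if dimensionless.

s⁻¹·K

Bq = s⁻¹.
Combining: Bq·K = s⁻¹ · K = s⁻¹·K.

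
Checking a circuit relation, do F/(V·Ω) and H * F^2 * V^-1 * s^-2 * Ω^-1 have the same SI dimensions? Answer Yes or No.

Yes

Left side:
  V = kg·m²·s⁻³·A⁻¹.
  So V⁻¹ = kg⁻¹·m⁻²·s³·A.
  Ω = kg·m²·s⁻³·A⁻².
  So Ω⁻¹ = kg⁻¹·m⁻²·s³·A².
  F = kg⁻¹·m⁻²·s⁴·A².
  Combining: V⁻¹·Ω⁻¹·F = (kg⁻¹·m⁻²·s³·A) · (kg⁻¹·m⁻²·s³·A²) · (kg⁻¹·m⁻²·s⁴·A²) = kg⁻³·m⁻⁶·s¹⁰·A⁵.
Right side:
  H = Wb/A (inductance = flux per current),
      = kg·m²·s⁻²·A⁻².
  F = C/V (capacitance = charge per voltage),
      = A·s/(kg·m²·s⁻³·A⁻¹) (substituting C and V),
      = kg⁻¹·m⁻²·s⁴·A².
  So F² = kg⁻²·m⁻⁴·s⁸·A⁴.
  V = W/A (potential = power per current),
      = kg·m²·s⁻³·A⁻¹.
  So V⁻¹ = kg⁻¹·m⁻²·s³·A.
  Ω = V/A (resistance = voltage per current),
      = kg·m²·s⁻³·A⁻².
  So Ω⁻¹ = kg⁻¹·m⁻²·s³·A².
  Combining: H·F²·V⁻¹·s⁻²·Ω⁻¹ = (kg·m²·s⁻²·A⁻²) · (kg⁻²·m⁻⁴·s⁸·A⁴) · (kg⁻¹·m⁻²·s³·A) · s⁻² · (kg⁻¹·m⁻²·s³·A²) = kg⁻³·m⁻⁶·s¹⁰·A⁵.
Both reduce to kg⁻³·m⁻⁶·s¹⁰·A⁵.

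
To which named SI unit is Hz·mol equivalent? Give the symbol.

kat

Hz = 1/s = s⁻¹ (frequency is cycles per second).
Combining: Hz·mol = s⁻¹ · mol = s⁻¹·mol.
s⁻¹·mol is the base-SI form of the katal.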